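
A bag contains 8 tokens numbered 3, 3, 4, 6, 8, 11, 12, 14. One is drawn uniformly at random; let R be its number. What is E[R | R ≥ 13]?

14

P(R ≥ 13) = 1/8.
Σ over the event: 14·1/8 = 7/4.
E[R | R ≥ 13] = (7/4) / (1/8) = 14.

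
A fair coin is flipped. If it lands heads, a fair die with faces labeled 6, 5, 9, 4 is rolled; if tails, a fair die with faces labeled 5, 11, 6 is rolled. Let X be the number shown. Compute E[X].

20/3

E[X | heads] = (6+5+9+4)/4 = 6.
E[X | tails] = (5+11+6)/3 = 22/3.
By the law of total expectation,
E[X] = (1/2)·(6) + (1/2)·(22/3) = 20/3.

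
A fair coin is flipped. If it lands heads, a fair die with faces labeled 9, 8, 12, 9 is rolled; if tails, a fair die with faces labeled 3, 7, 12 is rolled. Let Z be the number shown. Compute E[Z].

101/12

E[Z | heads] = (9+8+12+9)/4 = 19/2.
E[Z | tails] = (3+7+12)/3 = 22/3.
By the law of total expectation,
E[Z] = (1/2)·(19/2) + (1/2)·(22/3) = 101/12.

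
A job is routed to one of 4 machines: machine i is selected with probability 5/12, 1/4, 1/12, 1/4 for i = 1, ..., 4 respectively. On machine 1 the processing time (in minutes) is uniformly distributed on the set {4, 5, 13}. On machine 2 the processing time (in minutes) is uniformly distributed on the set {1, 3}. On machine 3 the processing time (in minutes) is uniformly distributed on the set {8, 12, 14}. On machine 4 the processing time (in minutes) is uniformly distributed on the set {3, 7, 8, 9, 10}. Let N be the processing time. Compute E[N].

E[N | machine 1] = (4+5+13)/3 = 22/3.
E[N | machine 2] = (1+3)/2 = 2.
E[N | machine 3] = (8+12+14)/3 = 34/3.
E[N | machine 4] = (3+7+8+9+10)/5 = 37/5.
E[N] = (5/12)·(22/3) + (1/4)·(2) + (1/12)·(34/3) + (1/4)·(37/5) = 127/20.

127/20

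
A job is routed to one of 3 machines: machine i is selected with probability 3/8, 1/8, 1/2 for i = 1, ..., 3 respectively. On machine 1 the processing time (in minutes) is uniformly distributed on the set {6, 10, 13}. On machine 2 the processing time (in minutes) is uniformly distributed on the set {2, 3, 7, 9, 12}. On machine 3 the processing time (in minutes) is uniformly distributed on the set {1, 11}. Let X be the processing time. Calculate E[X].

149/20

E[X | machine 1] = (6+10+13)/3 = 29/3.
E[X | machine 2] = (2+3+7+9+12)/5 = 33/5.
E[X | machine 3] = (1+11)/2 = 6.
By the law of total expectation,
E[X] = (3/8)·(29/3) + (1/8)·(33/5) + (1/2)·(6) = 149/20.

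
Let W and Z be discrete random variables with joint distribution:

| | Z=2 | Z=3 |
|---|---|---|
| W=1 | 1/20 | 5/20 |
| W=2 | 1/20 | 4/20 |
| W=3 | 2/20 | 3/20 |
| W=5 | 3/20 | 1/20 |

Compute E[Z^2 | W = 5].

P(W = 5) = 1/5.
Σ Z^2·P over the event = 4·(3/20) + 9·(1/20) = 21/20.
E[Z^2 | W = 5] = (21/20) / (1/5) = 21/4.

21/4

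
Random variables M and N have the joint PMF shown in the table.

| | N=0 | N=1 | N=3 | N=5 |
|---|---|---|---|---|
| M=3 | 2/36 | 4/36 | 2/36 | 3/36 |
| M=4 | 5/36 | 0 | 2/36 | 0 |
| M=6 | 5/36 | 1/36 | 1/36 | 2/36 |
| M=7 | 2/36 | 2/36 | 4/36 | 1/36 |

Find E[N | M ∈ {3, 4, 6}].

P(M ∈ {3, 4, 6}) = 3/4.
Summing N·P(M=x,N=y) over the conditioning event gives 5/4.
E[N | M ∈ {3, 4, 6}] = (5/4) / (3/4) = 5/3.

5/3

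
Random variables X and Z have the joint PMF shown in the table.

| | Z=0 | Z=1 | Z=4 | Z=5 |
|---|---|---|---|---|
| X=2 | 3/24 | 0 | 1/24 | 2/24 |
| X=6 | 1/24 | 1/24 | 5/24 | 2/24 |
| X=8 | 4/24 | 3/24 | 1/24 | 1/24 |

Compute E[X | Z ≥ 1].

47/8

P(Z ≥ 1) = 2/3.
Summing X·P(X=x,Z=y) over the conditioning event gives 47/12.
E[X | Z ≥ 1] = (47/12) / (2/3) = 47/8.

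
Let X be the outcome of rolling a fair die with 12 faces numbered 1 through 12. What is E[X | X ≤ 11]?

6

Given X ≤ 11, X is equally likely to be any of {1, 2, 3, 4, 5, 6, 7, 8, 9, 10, 11}.
E[X | X ≤ 11] = (1 + 2 + 3 + 4 + 5 + 6 + 7 + 8 + 9 + 10 + 11) / 11 = 6.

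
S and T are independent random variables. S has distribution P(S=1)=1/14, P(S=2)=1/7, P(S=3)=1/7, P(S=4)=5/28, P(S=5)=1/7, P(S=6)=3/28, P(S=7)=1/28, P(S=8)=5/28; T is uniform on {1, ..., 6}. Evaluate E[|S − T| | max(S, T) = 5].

P(max(S, T) = 5) = 5/24.
Summing |S−T|·P(x,y) over outcomes with max(S, T) = 5 gives 73/168.
E[|S − T| | max(S, T) = 5] = (73/168) / (5/24) = 73/35.

73/35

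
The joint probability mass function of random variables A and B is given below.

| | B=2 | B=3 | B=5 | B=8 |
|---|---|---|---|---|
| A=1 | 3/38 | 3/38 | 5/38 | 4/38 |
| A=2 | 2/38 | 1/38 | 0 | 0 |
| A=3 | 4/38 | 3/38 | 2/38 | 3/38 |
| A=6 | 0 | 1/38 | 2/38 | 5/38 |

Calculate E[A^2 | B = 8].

P(B = 8) = 6/19.
Σ A^2·P over the event = 1·(4/38) + 9·(3/38) + 36·(5/38) = 211/38.
E[A^2 | B = 8] = (211/38) / (6/19) = 211/12.

211/12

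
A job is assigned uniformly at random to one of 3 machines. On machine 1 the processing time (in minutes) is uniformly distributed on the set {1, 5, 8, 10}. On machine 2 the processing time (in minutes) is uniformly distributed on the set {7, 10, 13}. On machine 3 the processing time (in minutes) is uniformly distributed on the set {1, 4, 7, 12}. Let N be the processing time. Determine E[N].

E[N | machine 1] = (1+5+8+10)/4 = 6.
E[N | machine 2] = (7+10+13)/3 = 10.
E[N | machine 3] = (1+4+7+12)/4 = 6.
E[N] = (1/3)·(6) + (1/3)·(10) + (1/3)·(6) = 22/3.

22/3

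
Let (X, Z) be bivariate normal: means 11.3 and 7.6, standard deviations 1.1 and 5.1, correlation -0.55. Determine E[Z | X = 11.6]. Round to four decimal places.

6.8350

E[Z | X=x] = μ_Z + ρ(σ_Z/σ_X)(x − μ_X) for jointly normal variables.
E[Z | X=11.6] = 7.6 + (-0.55)·(5.1/1.1)·(11.6 − (11.3)) = 7.6 + (-2.55)·(0.3) = 6.8350.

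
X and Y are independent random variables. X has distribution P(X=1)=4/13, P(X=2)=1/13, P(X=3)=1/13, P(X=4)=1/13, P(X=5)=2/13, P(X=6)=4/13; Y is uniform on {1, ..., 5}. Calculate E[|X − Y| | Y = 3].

2

P(Y = 3) = 1/5.
Summing |X−Y|·P(x,y) over outcomes with Y = 3 gives 2/5.
E[|X − Y| | Y = 3] = (2/5) / (1/5) = 2.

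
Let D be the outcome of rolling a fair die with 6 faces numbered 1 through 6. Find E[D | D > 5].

Given D > 5, D is equally likely to be any of {6}.
E[D | D > 5] = (6) / 1 = 6.

6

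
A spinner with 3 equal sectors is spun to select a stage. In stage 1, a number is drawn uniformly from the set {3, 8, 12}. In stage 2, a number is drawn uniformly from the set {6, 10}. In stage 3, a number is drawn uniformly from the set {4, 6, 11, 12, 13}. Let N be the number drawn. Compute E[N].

373/45

E[N | stage 1] = (3+8+12)/3 = 23/3.
E[N | stage 2] = (6+10)/2 = 8.
E[N | stage 3] = (4+6+11+12+13)/5 = 46/5.
E[N] = (1/3)·(23/3) + (1/3)·(8) + (1/3)·(46/5) = 373/45.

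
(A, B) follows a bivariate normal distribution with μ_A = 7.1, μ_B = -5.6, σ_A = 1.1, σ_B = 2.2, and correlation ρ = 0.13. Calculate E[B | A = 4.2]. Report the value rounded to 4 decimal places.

-6.3540

For a bivariate normal, E[B | A=x] = μ_B + ρ·(σ_B/σ_A)·(x − μ_A).
E[B | A=4.2] = -5.6 + (0.13)·(2.2/1.1)·(4.2 − (7.1)) = -5.6 + (0.26)·(-2.9) = -6.3540.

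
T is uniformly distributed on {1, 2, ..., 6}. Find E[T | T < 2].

Given T < 2, T is equally likely to be any of {1}.
E[T | T < 2] = (1) / 1 = 1.

1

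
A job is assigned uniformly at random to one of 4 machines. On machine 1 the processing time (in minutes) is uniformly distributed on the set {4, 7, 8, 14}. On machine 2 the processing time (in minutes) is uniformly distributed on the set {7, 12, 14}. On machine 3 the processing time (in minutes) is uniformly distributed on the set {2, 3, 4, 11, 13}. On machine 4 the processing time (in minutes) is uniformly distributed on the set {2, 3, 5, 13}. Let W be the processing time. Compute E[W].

E[W | machine 1] = (4+7+8+14)/4 = 33/4.
E[W | machine 2] = (7+12+14)/3 = 11.
E[W | machine 3] = (2+3+4+11+13)/5 = 33/5.
E[W | machine 4] = (2+3+5+13)/4 = 23/4.
E[W] = (1/4)·(33/4) + (1/4)·(11) + (1/4)·(33/5) + (1/4)·(23/4) = 79/10.

79/10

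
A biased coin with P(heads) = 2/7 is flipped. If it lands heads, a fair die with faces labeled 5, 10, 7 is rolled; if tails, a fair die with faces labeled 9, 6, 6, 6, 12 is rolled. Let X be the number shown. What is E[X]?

23/3

E[X | heads] = (5+10+7)/3 = 22/3.
E[X | tails] = (9+6+6+6+12)/5 = 39/5.
E[X] = (2/7)·(22/3) + (5/7)·(39/5) = 23/3.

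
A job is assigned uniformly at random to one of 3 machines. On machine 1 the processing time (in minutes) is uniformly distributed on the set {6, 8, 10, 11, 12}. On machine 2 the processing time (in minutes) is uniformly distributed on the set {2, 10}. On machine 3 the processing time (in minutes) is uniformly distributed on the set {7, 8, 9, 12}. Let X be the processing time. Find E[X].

E[X | machine 1] = (6+8+10+11+12)/5 = 47/5.
E[X | machine 2] = (2+10)/2 = 6.
E[X | machine 3] = (7+8+9+12)/4 = 9.
By the law of total expectation,
E[X] = (1/3)·(47/5) + (1/3)·(6) + (1/3)·(9) = 122/15.

122/15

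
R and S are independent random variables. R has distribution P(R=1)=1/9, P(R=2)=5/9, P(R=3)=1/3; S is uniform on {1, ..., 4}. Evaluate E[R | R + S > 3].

P(R + S > 3) = 29/36.
Summing R·P(x,y) over outcomes with R + S > 3 gives 17/9.
E[R | R + S > 3] = (17/9) / (29/36) = 68/29.

68/29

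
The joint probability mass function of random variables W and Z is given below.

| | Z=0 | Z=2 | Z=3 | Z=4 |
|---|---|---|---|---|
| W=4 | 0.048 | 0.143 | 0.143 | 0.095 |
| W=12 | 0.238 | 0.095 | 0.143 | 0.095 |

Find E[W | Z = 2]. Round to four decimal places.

7.1933

P(Z = 2) = 0.238.
Summing W·P(W=x,Z=y) over the conditioning event gives 1.712.
E[W | Z = 2] = (1.712) / (0.238) = 7.1933.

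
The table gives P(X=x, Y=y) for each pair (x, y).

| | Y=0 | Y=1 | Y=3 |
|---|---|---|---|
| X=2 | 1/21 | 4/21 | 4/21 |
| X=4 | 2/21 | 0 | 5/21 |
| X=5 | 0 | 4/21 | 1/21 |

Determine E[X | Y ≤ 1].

P(Y ≤ 1) = 11/21.
Σ X·P over the event = 2·(1/21) + 2·(4/21) + 4·(2/21) + 5·(4/21) = 38/21.
E[X | Y ≤ 1] = (38/21) / (11/21) = 38/11.

38/11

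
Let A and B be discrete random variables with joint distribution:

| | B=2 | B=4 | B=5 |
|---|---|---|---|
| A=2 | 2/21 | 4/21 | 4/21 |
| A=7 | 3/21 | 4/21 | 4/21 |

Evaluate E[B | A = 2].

P(A = 2) = 10/21.
Summing B·P(A=x,B=y) over the conditioning event gives 40/21.
E[B | A = 2] = (40/21) / (10/21) = 4.

4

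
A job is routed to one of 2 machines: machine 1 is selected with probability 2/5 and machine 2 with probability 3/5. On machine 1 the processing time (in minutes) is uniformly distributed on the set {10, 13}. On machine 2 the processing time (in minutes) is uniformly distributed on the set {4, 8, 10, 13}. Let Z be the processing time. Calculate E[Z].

E[Z | machine 1] = (10+13)/2 = 23/2.
E[Z | machine 2] = (4+8+10+13)/4 = 35/4.
By the law of total expectation,
E[Z] = (2/5)·(23/2) + (3/5)·(35/4) = 197/20.

197/20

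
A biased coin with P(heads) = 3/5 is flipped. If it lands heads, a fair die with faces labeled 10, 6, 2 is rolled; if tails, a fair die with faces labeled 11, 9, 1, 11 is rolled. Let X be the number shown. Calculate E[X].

34/5

E[X | heads] = (10+6+2)/3 = 6.
E[X | tails] = (11+9+1+11)/4 = 8.
By the law of total expectation,
E[X] = (3/5)·(6) + (2/5)·(8) = 34/5.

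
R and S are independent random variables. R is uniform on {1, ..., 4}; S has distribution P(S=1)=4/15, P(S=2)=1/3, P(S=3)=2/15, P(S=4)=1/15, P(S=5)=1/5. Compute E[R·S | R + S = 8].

61/4

P(R + S = 8) = 1/15.
Summing RS·P(x,y) over outcomes with R + S = 8 gives 61/60.
E[R·S | R + S = 8] = (61/60) / (1/15) = 61/4.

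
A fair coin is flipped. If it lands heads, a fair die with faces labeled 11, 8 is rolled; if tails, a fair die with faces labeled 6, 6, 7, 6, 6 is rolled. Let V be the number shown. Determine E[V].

E[V | heads] = (11+8)/2 = 19/2.
E[V | tails] = (6+6+7+6+6)/5 = 31/5.
By the law of total expectation,
E[V] = (1/2)·(19/2) + (1/2)·(31/5) = 157/20.

157/20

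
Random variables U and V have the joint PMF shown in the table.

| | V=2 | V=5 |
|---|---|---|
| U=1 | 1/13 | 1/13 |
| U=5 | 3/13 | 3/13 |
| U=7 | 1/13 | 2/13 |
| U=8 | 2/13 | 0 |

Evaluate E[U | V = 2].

P(V = 2) = 7/13.
Σ U·P over the event = 1·(1/13) + 5·(3/13) + 7·(1/13) + 8·(2/13) = 3.
E[U | V = 2] = (3) / (7/13) = 39/7.

39/7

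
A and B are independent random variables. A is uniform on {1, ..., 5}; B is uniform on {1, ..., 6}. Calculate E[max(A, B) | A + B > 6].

P(A + B > 6) = 1/2.
Summing max(A,B)·P(x,y) over outcomes with A + B > 6 gives 77/30.
E[max(A, B) | A + B > 6] = (77/30) / (1/2) = 77/15.

77/15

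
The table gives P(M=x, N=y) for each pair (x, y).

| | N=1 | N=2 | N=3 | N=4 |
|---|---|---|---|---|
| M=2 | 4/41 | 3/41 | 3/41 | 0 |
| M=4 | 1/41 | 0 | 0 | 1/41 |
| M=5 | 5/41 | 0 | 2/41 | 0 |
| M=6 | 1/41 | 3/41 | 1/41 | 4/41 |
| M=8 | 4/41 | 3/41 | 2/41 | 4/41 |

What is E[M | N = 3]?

P(N = 3) = 8/41.
Summing M·P(M=x,N=y) over the conditioning event gives 38/41.
E[M | N = 3] = (38/41) / (8/41) = 19/4.

19/4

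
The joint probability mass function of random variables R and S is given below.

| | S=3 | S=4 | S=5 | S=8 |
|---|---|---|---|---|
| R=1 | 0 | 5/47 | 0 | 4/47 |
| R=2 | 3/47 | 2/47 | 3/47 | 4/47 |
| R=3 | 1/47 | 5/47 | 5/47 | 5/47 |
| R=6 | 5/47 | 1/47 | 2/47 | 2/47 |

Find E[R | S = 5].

33/10

P(S = 5) = 10/47.
Σ R·P over the event = 2·(3/47) + 3·(5/47) + 6·(2/47) = 33/47.
E[R | S = 5] = (33/47) / (10/47) = 33/10.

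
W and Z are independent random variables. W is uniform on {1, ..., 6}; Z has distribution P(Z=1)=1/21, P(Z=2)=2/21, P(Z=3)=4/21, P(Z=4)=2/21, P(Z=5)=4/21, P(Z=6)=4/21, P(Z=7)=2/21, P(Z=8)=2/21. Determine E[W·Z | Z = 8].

P(Z = 8) = 2/21.
Summing WZ·P(x,y) over outcomes with Z = 8 gives 8/3.
E[W·Z | Z = 8] = (8/3) / (2/21) = 28.

28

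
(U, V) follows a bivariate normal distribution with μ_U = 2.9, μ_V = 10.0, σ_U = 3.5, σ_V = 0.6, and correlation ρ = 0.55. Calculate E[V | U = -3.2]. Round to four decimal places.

For a bivariate normal, E[V | U=x] = μ_V + ρ·(σ_V/σ_U)·(x − μ_U).
E[V | U=-3.2] = 10.0 + (0.55)·(0.6/3.5)·(-3.2 − (2.9)) = 10.0 + (0.094286)·(-6.1) = 9.4249.

9.4249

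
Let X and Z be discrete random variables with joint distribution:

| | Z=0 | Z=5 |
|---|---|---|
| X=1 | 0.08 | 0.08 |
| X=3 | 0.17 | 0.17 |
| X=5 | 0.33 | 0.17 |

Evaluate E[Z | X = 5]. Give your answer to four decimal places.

1.7000

P(X = 5) = 0.50.
Σ Z·P over the event = 0·(0.33) + 5·(0.17) = 0.85.
E[Z | X = 5] = (0.85) / (0.50) = 1.7000.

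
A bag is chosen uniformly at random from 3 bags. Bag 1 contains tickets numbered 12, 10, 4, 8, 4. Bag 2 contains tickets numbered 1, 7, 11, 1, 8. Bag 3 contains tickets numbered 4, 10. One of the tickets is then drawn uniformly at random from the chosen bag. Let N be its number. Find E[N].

E[N | bag 1] = (12+10+4+8+4)/5 = 38/5.
E[N | bag 2] = (1+7+11+1+8)/5 = 28/5.
E[N | bag 3] = (4+10)/2 = 7.
By the law of total expectation,
E[N] = (1/3)·(38/5) + (1/3)·(28/5) + (1/3)·(7) = 101/15.

101/15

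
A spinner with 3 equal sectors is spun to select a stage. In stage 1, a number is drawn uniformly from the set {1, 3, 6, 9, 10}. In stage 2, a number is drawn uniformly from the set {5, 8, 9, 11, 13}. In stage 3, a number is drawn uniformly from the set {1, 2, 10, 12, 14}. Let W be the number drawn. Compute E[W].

38/5

E[W | stage 1] = (1+3+6+9+10)/5 = 29/5.
E[W | stage 2] = (5+8+9+11+13)/5 = 46/5.
E[W | stage 3] = (1+2+10+12+14)/5 = 39/5.
E[W] = (1/3)·(29/5) + (1/3)·(46/5) + (1/3)·(39/5) = 38/5.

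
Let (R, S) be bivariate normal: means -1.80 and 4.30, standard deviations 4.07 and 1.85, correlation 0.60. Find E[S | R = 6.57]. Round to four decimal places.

The regression of S on R has slope ρ·σ_S/σ_R and passes through (μ_R, μ_S).
E[S | R=6.57] = 4.30 + (0.60)·(1.85/4.07)·(6.57 − (-1.80)) = 4.30 + (0.272727)·(8.37) = 6.5827.

6.5827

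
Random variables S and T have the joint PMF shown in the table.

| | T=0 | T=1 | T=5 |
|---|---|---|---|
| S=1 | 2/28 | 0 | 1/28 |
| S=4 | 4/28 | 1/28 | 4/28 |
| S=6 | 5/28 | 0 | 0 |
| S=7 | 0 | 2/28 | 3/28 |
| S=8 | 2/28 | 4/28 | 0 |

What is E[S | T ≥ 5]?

19/4

P(T ≥ 5) = 2/7.
Σ S·P over the event = 1·(1/28) + 4·(4/28) + 7·(3/28) = 19/14.
E[S | T ≥ 5] = (19/14) / (2/7) = 19/4.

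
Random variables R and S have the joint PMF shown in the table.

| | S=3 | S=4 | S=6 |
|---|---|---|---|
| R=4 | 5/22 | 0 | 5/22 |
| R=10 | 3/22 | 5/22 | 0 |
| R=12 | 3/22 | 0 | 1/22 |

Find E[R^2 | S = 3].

812/11

P(S = 3) = 1/2.
Σ R^2·P over the event = 16·(5/22) + 100·(3/22) + 144·(3/22) = 406/11.
E[R^2 | S = 3] = (406/11) / (1/2) = 812/11.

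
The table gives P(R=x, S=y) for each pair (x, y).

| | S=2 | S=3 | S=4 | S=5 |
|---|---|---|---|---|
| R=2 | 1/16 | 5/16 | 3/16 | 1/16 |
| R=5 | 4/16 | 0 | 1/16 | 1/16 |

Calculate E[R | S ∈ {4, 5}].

3

P(S ∈ {4, 5}) = 3/8.
Σ R·P over the event = 2·(3/16) + 2·(1/16) + 5·(1/16) + 5·(1/16) = 9/8.
E[R | S ∈ {4, 5}] = (9/8) / (3/8) = 3.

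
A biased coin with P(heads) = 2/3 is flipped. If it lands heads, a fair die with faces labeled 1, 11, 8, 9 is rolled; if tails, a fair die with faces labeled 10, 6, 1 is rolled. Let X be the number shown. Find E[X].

121/18

E[X | heads] = (1+11+8+9)/4 = 29/4.
E[X | tails] = (10+6+1)/3 = 17/3.
E[X] = (2/3)·(29/4) + (1/3)·(17/3) = 121/18.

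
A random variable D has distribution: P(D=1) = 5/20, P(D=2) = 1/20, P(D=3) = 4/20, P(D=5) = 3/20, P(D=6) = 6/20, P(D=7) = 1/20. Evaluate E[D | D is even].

38/7

P(D is even) = 7/20.
Σ over the event: 2·1/20 + 6·3/10 = 19/10.
E[D | D is even] = (19/10) / (7/20) = 38/7.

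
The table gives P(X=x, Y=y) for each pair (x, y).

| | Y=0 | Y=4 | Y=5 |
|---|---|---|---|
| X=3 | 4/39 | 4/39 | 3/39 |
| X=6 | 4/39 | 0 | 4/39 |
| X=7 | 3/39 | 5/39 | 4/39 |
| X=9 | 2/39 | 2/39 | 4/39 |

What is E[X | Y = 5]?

97/15

P(Y = 5) = 5/13.
Σ X·P over the event = 3·(3/39) + 6·(4/39) + 7·(4/39) + 9·(4/39) = 97/39.
E[X | Y = 5] = (97/39) / (5/13) = 97/15.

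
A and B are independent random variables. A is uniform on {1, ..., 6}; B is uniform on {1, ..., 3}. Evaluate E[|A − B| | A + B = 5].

5/3

Outcomes with A + B = 5: (2,3), (3,2), (4,1), each with probability 1/18.
E[|A − B| | A + B = 5] = (1 + 1 + 3) / 3 = 5/3.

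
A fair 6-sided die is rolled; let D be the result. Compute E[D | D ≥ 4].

Given D ≥ 4, D is equally likely to be any of {4, 5, 6}.
E[D | D ≥ 4] = (4 + 5 + 6) / 3 = 5.

5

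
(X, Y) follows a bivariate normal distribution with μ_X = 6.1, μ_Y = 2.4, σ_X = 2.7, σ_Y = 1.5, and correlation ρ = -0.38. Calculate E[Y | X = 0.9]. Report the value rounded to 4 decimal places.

3.4978

The regression of Y on X has slope ρ·σ_Y/σ_X and passes through (μ_X, μ_Y).
E[Y | X=0.9] = 2.4 + (-0.38)·(1.5/2.7)·(0.9 − (6.1)) = 2.4 + (-0.21111)·(-5.2) = 3.4978.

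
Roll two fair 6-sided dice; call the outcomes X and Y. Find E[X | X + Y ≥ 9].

Outcomes with X + Y ≥ 9: (3,6), (4,5), (4,6), (5,4), (5,5), (5,6), (6,3), (6,4), (6,5), (6,6), each with probability 1/36.
E[X | X + Y ≥ 9] = (3 + 4 + 4 + 5 + 5 + 5 + 6 + 6 + 6 + 6) / 10 = 5.

5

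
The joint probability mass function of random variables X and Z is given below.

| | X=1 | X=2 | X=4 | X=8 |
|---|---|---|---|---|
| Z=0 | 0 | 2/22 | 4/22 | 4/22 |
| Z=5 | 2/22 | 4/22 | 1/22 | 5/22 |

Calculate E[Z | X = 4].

1

P(X = 4) = 5/22.
Σ Z·P over the event = 0·(4/22) + 5·(1/22) = 5/22.
E[Z | X = 4] = (5/22) / (5/22) = 1.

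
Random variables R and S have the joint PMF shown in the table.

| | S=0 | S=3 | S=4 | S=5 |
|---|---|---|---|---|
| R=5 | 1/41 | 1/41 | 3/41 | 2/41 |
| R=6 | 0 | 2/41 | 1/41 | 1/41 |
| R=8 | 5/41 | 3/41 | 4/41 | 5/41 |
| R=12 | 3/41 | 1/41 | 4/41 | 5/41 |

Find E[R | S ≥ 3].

P(S ≥ 3) = 32/41.
Summing R·P(R=x,S=y) over the conditioning event gives 270/41.
E[R | S ≥ 3] = (270/41) / (32/41) = 135/16.

135/16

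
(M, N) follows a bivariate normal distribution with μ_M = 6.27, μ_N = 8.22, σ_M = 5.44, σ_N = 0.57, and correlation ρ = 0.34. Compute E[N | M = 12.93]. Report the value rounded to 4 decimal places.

The regression of N on M has slope ρ·σ_N/σ_M and passes through (μ_M, μ_N).
E[N | M=12.93] = 8.22 + (0.34)·(0.57/5.44)·(12.93 − (6.27)) = 8.22 + (0.035625)·(6.66) = 8.4573.

8.4573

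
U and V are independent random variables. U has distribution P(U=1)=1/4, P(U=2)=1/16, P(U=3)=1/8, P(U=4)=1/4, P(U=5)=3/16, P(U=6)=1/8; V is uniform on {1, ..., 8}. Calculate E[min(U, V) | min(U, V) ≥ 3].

P(min(U, V) ≥ 3) = 33/64.
Summing min(U,V)·P(x,y) over outcomes with min(U, V) ≥ 3 gives 269/128.
E[min(U, V) | min(U, V) ≥ 3] = (269/128) / (33/64) = 269/66.

269/66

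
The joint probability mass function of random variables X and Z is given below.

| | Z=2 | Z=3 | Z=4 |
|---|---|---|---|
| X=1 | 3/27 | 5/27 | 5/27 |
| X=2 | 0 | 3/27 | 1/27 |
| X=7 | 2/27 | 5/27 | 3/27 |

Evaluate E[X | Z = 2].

17/5

P(Z = 2) = 5/27.
Σ X·P over the event = 1·(3/27) + 7·(2/27) = 17/27.
E[X | Z = 2] = (17/27) / (5/27) = 17/5.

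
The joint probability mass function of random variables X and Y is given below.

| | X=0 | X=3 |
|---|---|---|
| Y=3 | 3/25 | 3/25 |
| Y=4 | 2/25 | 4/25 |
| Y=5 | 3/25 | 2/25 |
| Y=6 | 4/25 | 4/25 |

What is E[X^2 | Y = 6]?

P(Y = 6) = 8/25.
Σ X^2·P over the event = 0·(4/25) + 9·(4/25) = 36/25.
E[X^2 | Y = 6] = (36/25) / (8/25) = 9/2.

9/2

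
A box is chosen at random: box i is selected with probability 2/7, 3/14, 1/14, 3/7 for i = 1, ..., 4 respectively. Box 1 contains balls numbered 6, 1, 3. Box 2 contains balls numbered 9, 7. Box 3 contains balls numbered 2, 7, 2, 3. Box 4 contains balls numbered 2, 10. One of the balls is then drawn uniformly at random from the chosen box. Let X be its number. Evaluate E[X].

E[X | box 1] = (6+1+3)/3 = 10/3.
E[X | box 2] = (9+7)/2 = 8.
E[X | box 3] = (2+7+2+3)/4 = 7/2.
E[X | box 4] = (2+10)/2 = 6.
E[X] = (2/7)·(10/3) + (3/14)·(8) + (1/14)·(7/2) + (3/7)·(6) = 461/84.

461/84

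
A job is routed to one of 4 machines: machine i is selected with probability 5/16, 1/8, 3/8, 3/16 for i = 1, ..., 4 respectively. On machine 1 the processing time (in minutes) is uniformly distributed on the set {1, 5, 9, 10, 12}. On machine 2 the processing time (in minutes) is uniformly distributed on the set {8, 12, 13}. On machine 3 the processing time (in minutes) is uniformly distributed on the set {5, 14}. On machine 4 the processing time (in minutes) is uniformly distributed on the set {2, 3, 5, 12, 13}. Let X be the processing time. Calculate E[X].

137/16

E[X | machine 1] = (1+5+9+10+12)/5 = 37/5.
E[X | machine 2] = (8+12+13)/3 = 11.
E[X | machine 3] = (5+14)/2 = 19/2.
E[X | machine 4] = (2+3+5+12+13)/5 = 7.
By the law of total expectation,
E[X] = (5/16)·(37/5) + (1/8)·(11) + (3/8)·(19/2) + (3/16)·(7) = 137/16.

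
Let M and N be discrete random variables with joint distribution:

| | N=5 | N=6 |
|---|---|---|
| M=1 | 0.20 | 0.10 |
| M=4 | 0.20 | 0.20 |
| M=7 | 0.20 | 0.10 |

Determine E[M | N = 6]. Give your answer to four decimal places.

P(N = 6) = 0.40.
Summing M·P(M=x,N=y) over the conditioning event gives 1.60.
E[M | N = 6] = (1.60) / (0.40) = 4.0000.

4.0000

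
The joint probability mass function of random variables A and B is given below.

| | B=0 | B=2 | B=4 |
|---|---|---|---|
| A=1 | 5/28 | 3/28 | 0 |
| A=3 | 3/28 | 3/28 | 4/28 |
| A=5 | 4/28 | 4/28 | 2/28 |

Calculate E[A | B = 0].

17/6

P(B = 0) = 3/7.
Σ A·P over the event = 1·(5/28) + 3·(3/28) + 5·(4/28) = 17/14.
E[A | B = 0] = (17/14) / (3/7) = 17/6.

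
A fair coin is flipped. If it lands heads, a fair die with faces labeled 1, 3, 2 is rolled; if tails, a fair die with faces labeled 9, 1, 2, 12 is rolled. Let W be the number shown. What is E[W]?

E[W | heads] = (1+3+2)/3 = 2.
E[W | tails] = (9+1+2+12)/4 = 6.
E[W] = (1/2)·(2) + (1/2)·(6) = 4.

4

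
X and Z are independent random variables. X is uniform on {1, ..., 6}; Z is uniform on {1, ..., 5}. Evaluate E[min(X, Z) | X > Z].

7/3

P(X > Z) = 1/2.
Summing min(X,Z)·P(x,y) over outcomes with X > Z gives 7/6.
E[min(X, Z) | X > Z] = (7/6) / (1/2) = 7/3.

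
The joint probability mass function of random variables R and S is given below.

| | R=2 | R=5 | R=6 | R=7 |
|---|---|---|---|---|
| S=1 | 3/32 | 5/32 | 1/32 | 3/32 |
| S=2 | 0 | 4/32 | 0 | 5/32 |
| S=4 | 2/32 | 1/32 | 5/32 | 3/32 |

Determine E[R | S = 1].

29/6

P(S = 1) = 3/8.
Σ R·P over the event = 2·(3/32) + 5·(5/32) + 6·(1/32) + 7·(3/32) = 29/16.
E[R | S = 1] = (29/16) / (3/8) = 29/6.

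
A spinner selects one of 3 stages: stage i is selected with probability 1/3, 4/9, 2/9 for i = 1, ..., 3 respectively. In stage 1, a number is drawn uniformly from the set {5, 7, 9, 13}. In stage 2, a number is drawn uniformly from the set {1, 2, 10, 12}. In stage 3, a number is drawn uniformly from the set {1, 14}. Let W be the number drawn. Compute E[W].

E[W | stage 1] = (5+7+9+13)/4 = 17/2.
E[W | stage 2] = (1+2+10+12)/4 = 25/4.
E[W | stage 3] = (1+14)/2 = 15/2.
E[W] = (1/3)·(17/2) + (4/9)·(25/4) + (2/9)·(15/2) = 131/18.

131/18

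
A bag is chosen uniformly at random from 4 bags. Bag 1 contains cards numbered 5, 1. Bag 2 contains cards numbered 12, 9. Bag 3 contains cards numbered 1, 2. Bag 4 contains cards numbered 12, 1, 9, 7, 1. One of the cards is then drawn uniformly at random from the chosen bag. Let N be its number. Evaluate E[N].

E[N | bag 1] = (5+1)/2 = 3.
E[N | bag 2] = (12+9)/2 = 21/2.
E[N | bag 3] = (1+2)/2 = 3/2.
E[N | bag 4] = (12+1+9+7+1)/5 = 6.
E[N] = (1/4)·(3) + (1/4)·(21/2) + (1/4)·(3/2) + (1/4)·(6) = 21/4.

21/4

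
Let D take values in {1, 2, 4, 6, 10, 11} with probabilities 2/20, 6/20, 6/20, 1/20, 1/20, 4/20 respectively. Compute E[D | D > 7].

P(D > 7) = 1/4.
Σ over the event: 10·1/20 + 11·1/5 = 27/10.
E[D | D > 7] = (27/10) / (1/4) = 54/5.

54/5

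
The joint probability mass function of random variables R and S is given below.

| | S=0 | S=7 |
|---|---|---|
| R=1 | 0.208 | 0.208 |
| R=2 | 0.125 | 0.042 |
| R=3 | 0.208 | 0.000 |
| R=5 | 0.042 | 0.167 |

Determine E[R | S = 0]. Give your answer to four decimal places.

2.2161

P(S = 0) = 0.583.
Σ R·P over the event = 1·(0.208) + 2·(0.125) + 3·(0.208) + 5·(0.042) = 1.292.
E[R | S = 0] = (1.292) / (0.583) = 2.2161.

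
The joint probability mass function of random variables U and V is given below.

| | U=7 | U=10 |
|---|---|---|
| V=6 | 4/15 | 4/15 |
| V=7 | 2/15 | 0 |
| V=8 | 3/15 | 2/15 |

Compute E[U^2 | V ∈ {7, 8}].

P(V ∈ {7, 8}) = 7/15.
Summing U^2·P(U=x,V=y) over the conditioning event gives 89/3.
E[U^2 | V ∈ {7, 8}] = (89/3) / (7/15) = 445/7.

445/7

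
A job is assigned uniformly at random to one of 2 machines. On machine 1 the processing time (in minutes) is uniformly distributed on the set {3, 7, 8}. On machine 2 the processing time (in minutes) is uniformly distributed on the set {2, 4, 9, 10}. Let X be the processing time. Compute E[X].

E[X | machine 1] = (3+7+8)/3 = 6.
E[X | machine 2] = (2+4+9+10)/4 = 25/4.
By the law of total expectation,
E[X] = (1/2)·(6) + (1/2)·(25/4) = 49/8.

49/8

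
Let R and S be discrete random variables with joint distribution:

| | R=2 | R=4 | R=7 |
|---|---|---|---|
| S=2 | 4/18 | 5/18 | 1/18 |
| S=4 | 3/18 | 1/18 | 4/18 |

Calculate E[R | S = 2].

7/2

P(S = 2) = 5/9.
Σ R·P over the event = 2·(4/18) + 4·(5/18) + 7·(1/18) = 35/18.
E[R | S = 2] = (35/18) / (5/9) = 7/2.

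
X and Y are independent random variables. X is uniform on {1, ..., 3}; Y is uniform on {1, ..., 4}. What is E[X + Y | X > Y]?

Outcomes with X > Y: (2,1), (3,1), (3,2), each with probability 1/12.
E[X + Y | X > Y] = (3 + 4 + 5) / 3 = 4.

4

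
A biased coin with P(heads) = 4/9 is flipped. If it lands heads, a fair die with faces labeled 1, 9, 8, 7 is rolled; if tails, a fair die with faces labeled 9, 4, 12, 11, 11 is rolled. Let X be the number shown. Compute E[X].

E[X | heads] = (1+9+8+7)/4 = 25/4.
E[X | tails] = (9+4+12+11+11)/5 = 47/5.
E[X] = (4/9)·(25/4) + (5/9)·(47/5) = 8.

8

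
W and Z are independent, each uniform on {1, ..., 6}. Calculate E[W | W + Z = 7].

P(W + Z = 7) = 1/6.
Summing W·P(x,y) over outcomes with W + Z = 7 gives 7/12.
E[W | W + Z = 7] = (7/12) / (1/6) = 7/2.

7/2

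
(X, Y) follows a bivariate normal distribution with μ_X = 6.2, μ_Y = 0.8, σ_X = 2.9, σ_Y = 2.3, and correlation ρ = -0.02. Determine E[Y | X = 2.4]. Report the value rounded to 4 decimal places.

0.8603

E[Y | X=x] = μ_Y + ρ(σ_Y/σ_X)(x − μ_X) for jointly normal variables.
E[Y | X=2.4] = 0.8 + (-0.02)·(2.3/2.9)·(2.4 − (6.2)) = 0.8 + (-0.015862)·(-3.8) = 0.8603.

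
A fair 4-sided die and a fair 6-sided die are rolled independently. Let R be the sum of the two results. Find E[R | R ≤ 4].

10/3

P(R ≤ 4) = 1/4.
Σ over the event: 2·1/24 + 3·1/12 + 4·1/8 = 5/6.
E[R | R ≤ 4] = (5/6) / (1/4) = 10/3.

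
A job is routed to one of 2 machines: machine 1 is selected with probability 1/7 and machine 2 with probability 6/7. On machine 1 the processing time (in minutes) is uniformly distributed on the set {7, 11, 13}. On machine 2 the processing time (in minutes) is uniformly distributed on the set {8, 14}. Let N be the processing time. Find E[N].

229/21

E[N | machine 1] = (7+11+13)/3 = 31/3.
E[N | machine 2] = (8+14)/2 = 11.
E[N] = (1/7)·(31/3) + (6/7)·(11) = 229/21.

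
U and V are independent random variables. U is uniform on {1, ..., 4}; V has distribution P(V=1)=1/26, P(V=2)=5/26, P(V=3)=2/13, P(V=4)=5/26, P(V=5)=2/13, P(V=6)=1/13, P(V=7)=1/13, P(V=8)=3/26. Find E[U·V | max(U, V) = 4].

P(max(U, V) = 4) = 15/52.
Summing UV·P(x,y) over outcomes with max(U, V) = 4 gives 73/26.
E[U·V | max(U, V) = 4] = (73/26) / (15/52) = 146/15.

146/15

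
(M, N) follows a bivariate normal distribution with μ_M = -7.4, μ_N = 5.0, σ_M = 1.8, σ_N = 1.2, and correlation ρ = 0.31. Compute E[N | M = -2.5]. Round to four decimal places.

E[N | M=x] = μ_N + ρ(σ_N/σ_M)(x − μ_M) for jointly normal variables.
E[N | M=-2.5] = 5.0 + (0.31)·(1.2/1.8)·(-2.5 − (-7.4)) = 5.0 + (0.20667)·(4.9) = 6.0127.

6.0127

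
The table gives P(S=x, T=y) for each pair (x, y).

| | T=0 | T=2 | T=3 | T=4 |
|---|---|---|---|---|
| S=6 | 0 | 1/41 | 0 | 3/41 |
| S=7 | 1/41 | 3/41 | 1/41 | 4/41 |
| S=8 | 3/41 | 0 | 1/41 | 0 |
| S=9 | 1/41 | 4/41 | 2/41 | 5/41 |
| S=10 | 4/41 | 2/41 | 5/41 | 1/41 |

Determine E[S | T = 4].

101/13

P(T = 4) = 13/41.
Summing S·P(S=x,T=y) over the conditioning event gives 101/41.
E[S | T = 4] = (101/41) / (13/41) = 101/13.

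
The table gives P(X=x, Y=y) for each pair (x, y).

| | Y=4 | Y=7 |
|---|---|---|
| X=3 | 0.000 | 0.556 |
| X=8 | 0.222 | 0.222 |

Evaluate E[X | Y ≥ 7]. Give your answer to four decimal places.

P(Y ≥ 7) = 0.778.
Summing X·P(X=x,Y=y) over the conditioning event gives 3.444.
E[X | Y ≥ 7] = (3.444) / (0.778) = 4.4267.

4.4267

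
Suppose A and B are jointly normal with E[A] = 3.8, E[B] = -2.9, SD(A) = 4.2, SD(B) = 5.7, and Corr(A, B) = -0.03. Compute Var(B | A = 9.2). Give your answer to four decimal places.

Var(B | A=x) = (1 − ρ²)·σ_B².
Var(B | A=9.2) = (5.7)²·(1 − (-0.03)²) = 32.49·0.9991 = 32.4608.

32.4608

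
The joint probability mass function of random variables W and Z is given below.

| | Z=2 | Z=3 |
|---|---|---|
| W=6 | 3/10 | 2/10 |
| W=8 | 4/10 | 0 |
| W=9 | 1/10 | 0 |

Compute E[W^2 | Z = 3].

P(Z = 3) = 1/5.
Σ W^2·P over the event = 36·(2/10) = 36/5.
E[W^2 | Z = 3] = (36/5) / (1/5) = 36.

36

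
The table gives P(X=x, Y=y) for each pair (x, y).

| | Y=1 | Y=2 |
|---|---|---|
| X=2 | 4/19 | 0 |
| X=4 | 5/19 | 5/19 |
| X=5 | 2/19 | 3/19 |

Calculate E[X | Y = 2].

35/8

P(Y = 2) = 8/19.
Σ X·P over the event = 4·(5/19) + 5·(3/19) = 35/19.
E[X | Y = 2] = (35/19) / (8/19) = 35/8.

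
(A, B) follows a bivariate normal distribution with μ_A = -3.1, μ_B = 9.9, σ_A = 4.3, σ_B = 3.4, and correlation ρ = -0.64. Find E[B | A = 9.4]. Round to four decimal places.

The regression of B on A has slope ρ·σ_B/σ_A and passes through (μ_A, μ_B).
E[B | A=9.4] = 9.9 + (-0.64)·(3.4/4.3)·(9.4 − (-3.1)) = 9.9 + (-0.50605)·(12.5) = 3.5744.

3.5744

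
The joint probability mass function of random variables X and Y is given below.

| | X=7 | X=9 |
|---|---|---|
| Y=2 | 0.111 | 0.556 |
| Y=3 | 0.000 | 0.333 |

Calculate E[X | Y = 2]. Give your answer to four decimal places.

8.6672

P(Y = 2) = 0.667.
Σ X·P over the event = 7·(0.111) + 9·(0.556) = 5.781.
E[X | Y = 2] = (5.781) / (0.667) = 8.6672.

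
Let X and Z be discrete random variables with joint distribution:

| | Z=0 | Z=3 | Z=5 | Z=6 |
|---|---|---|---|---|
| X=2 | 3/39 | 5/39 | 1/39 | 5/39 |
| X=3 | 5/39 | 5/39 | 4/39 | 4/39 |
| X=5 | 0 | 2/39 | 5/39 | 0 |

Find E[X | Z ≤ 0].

21/8

P(Z ≤ 0) = 8/39.
Σ X·P over the event = 2·(3/39) + 3·(5/39) = 7/13.
E[X | Z ≤ 0] = (7/13) / (8/39) = 21/8.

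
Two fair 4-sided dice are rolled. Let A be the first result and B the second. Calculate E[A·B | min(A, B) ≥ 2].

9

Outcomes with min(A, B) ≥ 2: (2,2), (2,3), (2,4), (3,2), (3,3), (3,4), (4,2), (4,3), (4,4), each with probability 1/16.
E[A·B | min(A, B) ≥ 2] = (4 + 6 + 8 + 6 + 9 + 12 + 8 + 12 + 16) / 9 = 9.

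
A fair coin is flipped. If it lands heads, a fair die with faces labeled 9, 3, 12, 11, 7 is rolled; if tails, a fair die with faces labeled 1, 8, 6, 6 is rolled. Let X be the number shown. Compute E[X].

273/40

E[X | heads] = (9+3+12+11+7)/5 = 42/5.
E[X | tails] = (1+8+6+6)/4 = 21/4.
By the law of total expectation,
E[X] = (1/2)·(42/5) + (1/2)·(21/4) = 273/40.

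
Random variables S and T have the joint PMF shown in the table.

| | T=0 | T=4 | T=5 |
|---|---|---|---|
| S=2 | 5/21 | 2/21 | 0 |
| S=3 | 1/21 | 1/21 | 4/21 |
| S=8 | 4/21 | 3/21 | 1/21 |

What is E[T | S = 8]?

17/8

P(S = 8) = 8/21.
Σ T·P over the event = 0·(4/21) + 4·(3/21) + 5·(1/21) = 17/21.
E[T | S = 8] = (17/21) / (8/21) = 17/8.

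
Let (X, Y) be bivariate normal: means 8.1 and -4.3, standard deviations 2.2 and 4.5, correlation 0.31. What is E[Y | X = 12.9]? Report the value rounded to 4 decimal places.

For a bivariate normal, E[Y | X=x] = μ_Y + ρ·(σ_Y/σ_X)·(x − μ_X).
E[Y | X=12.9] = -4.3 + (0.31)·(4.5/2.2)·(12.9 − (8.1)) = -4.3 + (0.63409)·(4.8) = -1.2564.

-1.2564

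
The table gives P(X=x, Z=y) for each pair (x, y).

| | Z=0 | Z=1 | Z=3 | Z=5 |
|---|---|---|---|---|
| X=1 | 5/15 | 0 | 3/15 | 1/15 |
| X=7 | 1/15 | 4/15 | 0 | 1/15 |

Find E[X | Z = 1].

7

P(Z = 1) = 4/15.
Σ X·P over the event = 7·(4/15) = 28/15.
E[X | Z = 1] = (28/15) / (4/15) = 7.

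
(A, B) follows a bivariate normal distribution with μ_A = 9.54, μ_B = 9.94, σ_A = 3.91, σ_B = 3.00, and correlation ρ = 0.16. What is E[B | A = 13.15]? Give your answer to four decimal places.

The regression of B on A has slope ρ·σ_B/σ_A and passes through (μ_A, μ_B).
E[B | A=13.15] = 9.94 + (0.16)·(3.00/3.91)·(13.15 − (9.54)) = 9.94 + (0.12276)·(3.61) = 10.3832.

10.3832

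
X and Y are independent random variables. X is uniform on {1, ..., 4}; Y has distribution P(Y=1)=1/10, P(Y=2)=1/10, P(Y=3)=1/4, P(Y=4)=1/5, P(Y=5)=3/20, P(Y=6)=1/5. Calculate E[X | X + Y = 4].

P(X + Y = 4) = 9/80.
Summing X·P(x,y) over outcomes with X + Y = 4 gives 3/16.
E[X | X + Y = 4] = (3/16) / (9/80) = 5/3.

5/3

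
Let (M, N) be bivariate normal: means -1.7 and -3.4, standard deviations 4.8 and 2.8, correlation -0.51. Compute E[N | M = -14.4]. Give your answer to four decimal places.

0.3783

E[N | M=x] = μ_N + ρ(σ_N/σ_M)(x − μ_M) for jointly normal variables.
E[N | M=-14.4] = -3.4 + (-0.51)·(2.8/4.8)·(-14.4 − (-1.7)) = -3.4 + (-0.2975)·(-12.7) = 0.3783.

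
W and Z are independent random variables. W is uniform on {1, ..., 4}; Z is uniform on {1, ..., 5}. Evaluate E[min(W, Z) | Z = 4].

5/2

Outcomes with Z = 4: (1,4), (2,4), (3,4), (4,4), each with probability 1/20.
E[min(W, Z) | Z = 4] = (1 + 2 + 3 + 4) / 4 = 5/2.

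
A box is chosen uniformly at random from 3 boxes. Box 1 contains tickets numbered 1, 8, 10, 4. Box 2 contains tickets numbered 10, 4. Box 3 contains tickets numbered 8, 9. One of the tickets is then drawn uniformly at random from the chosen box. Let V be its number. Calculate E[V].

E[V | box 1] = (1+8+10+4)/4 = 23/4.
E[V | box 2] = (10+4)/2 = 7.
E[V | box 3] = (8+9)/2 = 17/2.
By the law of total expectation,
E[V] = (1/3)·(23/4) + (1/3)·(7) + (1/3)·(17/2) = 85/12.

85/12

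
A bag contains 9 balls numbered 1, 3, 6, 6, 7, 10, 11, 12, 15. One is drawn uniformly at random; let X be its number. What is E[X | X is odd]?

P(X is odd) = 5/9.
Σ over the event: 1·1/9 + 3·1/9 + 7·1/9 + 11·1/9 + 15·1/9 = 37/9.
E[X | X is odd] = (37/9) / (5/9) = 37/5.

37/5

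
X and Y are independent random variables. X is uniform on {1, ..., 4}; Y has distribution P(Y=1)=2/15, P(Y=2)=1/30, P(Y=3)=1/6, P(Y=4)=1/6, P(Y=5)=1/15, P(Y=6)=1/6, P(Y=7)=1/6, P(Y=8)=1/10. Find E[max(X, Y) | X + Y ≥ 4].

P(X + Y ≥ 4) = 37/40.
Summing max(X,Y)·P(x,y) over outcomes with X + Y ≥ 4 gives 289/60.
E[max(X, Y) | X + Y ≥ 4] = (289/60) / (37/40) = 578/111.

578/111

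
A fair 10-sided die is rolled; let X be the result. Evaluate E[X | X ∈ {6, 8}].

7

P(X ∈ {6, 8}) = 1/5.
Σ over the event: 6·1/10 + 8·1/10 = 7/5.
E[X | X ∈ {6, 8}] = (7/5) / (1/5) = 7.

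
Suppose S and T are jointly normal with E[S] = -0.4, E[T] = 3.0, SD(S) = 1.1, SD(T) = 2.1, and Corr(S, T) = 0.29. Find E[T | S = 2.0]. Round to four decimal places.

E[T | S=x] = μ_T + ρ(σ_T/σ_S)(x − μ_S) for jointly normal variables.
E[T | S=2.0] = 3.0 + (0.29)·(2.1/1.1)·(2.0 − (-0.4)) = 3.0 + (0.55364)·(2.4) = 4.3287.

4.3287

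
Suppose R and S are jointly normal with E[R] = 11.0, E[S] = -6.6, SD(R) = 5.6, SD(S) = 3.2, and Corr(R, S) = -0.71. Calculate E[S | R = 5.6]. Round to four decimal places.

E[S | R=x] = μ_S + ρ(σ_S/σ_R)(x − μ_R) for jointly normal variables.
E[S | R=5.6] = -6.6 + (-0.71)·(3.2/5.6)·(5.6 − (11.0)) = -6.6 + (-0.405714)·(-5.4) = -4.4091.

-4.4091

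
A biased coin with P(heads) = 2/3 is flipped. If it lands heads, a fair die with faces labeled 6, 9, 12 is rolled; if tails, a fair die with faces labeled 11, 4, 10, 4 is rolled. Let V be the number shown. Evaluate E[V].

101/12

E[V | heads] = (6+9+12)/3 = 9.
E[V | tails] = (11+4+10+4)/4 = 29/4.
E[V] = (2/3)·(9) + (1/3)·(29/4) = 101/12.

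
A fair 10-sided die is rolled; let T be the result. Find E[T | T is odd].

Given T is odd, T is equally likely to be any of {1, 3, 5, 7, 9}.
E[T | T is odd] = (1 + 3 + 5 + 7 + 9) / 5 = 5.

5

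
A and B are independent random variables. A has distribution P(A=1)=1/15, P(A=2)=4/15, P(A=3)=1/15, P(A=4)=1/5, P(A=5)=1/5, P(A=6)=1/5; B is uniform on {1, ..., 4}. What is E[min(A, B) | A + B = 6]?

20/11

P(A + B = 6) = 11/60.
Summing min(A,B)·P(x,y) over outcomes with A + B = 6 gives 1/3.
E[min(A, B) | A + B = 6] = (1/3) / (11/60) = 20/11.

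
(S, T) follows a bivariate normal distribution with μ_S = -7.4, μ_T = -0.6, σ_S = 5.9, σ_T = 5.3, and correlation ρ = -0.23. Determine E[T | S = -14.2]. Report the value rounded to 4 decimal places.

The regression of T on S has slope ρ·σ_T/σ_S and passes through (μ_S, μ_T).
E[T | S=-14.2] = -0.6 + (-0.23)·(5.3/5.9)·(-14.2 − (-7.4)) = -0.6 + (-0.20661)·(-6.8) = 0.8049.

0.8049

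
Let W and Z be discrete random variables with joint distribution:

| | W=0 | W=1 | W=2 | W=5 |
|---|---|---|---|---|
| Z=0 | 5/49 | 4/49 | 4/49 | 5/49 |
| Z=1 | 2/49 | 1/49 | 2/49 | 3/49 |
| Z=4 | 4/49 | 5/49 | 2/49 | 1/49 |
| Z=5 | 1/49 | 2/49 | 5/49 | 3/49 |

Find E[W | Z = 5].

P(Z = 5) = 11/49.
Σ W·P over the event = 0·(1/49) + 1·(2/49) + 2·(5/49) + 5·(3/49) = 27/49.
E[W | Z = 5] = (27/49) / (11/49) = 27/11.

27/11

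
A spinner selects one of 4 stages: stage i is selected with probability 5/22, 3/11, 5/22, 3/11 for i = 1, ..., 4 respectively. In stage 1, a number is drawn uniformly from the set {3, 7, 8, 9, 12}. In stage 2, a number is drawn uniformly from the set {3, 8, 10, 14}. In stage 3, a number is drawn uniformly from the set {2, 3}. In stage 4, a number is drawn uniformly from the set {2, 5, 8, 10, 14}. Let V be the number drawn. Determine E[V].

E[V | stage 1] = (3+7+8+9+12)/5 = 39/5.
E[V | stage 2] = (3+8+10+14)/4 = 35/4.
E[V | stage 3] = (2+3)/2 = 5/2.
E[V | stage 4] = (2+5+8+10+14)/5 = 39/5.
By the law of total expectation,
E[V] = (5/22)·(39/5) + (3/11)·(35/4) + (5/22)·(5/2) + (3/11)·(39/5) = 377/55.

377/55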